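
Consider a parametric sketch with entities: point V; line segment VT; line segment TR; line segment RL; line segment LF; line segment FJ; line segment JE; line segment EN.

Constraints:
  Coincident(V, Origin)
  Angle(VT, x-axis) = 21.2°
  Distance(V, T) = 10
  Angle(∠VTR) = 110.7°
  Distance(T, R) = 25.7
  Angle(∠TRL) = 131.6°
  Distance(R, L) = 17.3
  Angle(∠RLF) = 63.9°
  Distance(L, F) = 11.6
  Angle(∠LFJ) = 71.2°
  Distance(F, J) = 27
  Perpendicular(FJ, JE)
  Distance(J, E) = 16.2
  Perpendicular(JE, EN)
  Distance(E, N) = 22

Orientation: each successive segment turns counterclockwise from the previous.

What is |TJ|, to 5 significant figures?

29.646

V is at the origin; VT runs at 21.2° with length 10.0, so T = (9.3232, 3.6162). ∠VTR = 110.7° gives TR at 90.500° from the x-axis; with |TR| = 25.7, R = (9.0990, 29.315). ∠TRL = 131.6° gives RL at 138.90° from the x-axis; with |RL| = 17.3, L = (-3.9377, 40.688). ∠RLF = 63.9° gives LF at -105.00° from the x-axis; with |LF| = 11.6, F = (-6.9400, 29.483). ∠LFJ = 71.2° gives FJ at 3.8000° from the x-axis; with |FJ| = 27.0, J = (20.001, 31.273). Then |TJ| = |J − T| = 29.646.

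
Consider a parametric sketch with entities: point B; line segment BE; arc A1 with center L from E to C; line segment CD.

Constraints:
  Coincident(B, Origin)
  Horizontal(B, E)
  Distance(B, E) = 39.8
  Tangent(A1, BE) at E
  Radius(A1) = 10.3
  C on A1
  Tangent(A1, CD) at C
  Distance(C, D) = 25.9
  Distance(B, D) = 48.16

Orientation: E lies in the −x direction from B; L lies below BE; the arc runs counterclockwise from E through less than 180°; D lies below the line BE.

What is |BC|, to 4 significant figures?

50.61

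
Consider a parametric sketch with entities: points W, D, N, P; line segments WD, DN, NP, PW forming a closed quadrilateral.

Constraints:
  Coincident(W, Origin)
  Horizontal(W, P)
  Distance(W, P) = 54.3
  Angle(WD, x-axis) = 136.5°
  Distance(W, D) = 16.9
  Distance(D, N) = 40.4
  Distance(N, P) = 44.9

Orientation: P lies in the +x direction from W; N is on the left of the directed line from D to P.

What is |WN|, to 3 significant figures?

39.1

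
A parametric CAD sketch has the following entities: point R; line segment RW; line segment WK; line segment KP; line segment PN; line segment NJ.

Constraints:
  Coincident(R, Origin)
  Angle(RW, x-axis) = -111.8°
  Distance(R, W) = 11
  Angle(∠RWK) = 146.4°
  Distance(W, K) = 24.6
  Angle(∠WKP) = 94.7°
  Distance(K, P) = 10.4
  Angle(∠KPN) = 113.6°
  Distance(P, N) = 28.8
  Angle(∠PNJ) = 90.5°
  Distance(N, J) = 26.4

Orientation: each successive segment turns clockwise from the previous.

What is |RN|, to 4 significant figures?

20.18

R is at the origin; RW runs at -111.8° with length 11.0, so W = (-4.085, -10.21). ∠RWK = 146.4° gives WK at -145.4° from the x-axis; with |WK| = 24.6, K = (-24.33, -24.18). ∠WKP = 94.7° gives KP at 129.3° from the x-axis; with |KP| = 10.4, P = (-30.92, -16.13). ∠KPN = 113.6° gives PN at 62.90° from the x-axis; with |PN| = 28.8, N = (-17.80, 9.504). Then |RN| = |N − R| = 20.18.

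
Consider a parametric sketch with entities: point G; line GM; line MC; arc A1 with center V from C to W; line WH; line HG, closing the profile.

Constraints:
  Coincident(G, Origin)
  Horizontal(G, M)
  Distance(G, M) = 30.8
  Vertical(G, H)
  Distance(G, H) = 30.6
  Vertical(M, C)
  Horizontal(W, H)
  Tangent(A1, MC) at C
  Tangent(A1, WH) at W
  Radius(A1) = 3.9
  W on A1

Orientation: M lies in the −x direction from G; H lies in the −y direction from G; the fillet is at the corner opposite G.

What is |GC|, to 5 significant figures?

40.762

The virtual corner opposite G is at (-30.800, -30.600). Tangency of A1 to MC means the radius VC is perpendicular to MC and A1 meets WH tangentially, so VW is at right angles to WH, with radius 3.9, so the center V sits 3.9 in from both sides at V = (-26.900, -26.700). That places the tangent points at C = (-30.800, -26.700) on MC and W = (-26.900, -30.600) on WH. Then |GC| = |C − G| = 40.762.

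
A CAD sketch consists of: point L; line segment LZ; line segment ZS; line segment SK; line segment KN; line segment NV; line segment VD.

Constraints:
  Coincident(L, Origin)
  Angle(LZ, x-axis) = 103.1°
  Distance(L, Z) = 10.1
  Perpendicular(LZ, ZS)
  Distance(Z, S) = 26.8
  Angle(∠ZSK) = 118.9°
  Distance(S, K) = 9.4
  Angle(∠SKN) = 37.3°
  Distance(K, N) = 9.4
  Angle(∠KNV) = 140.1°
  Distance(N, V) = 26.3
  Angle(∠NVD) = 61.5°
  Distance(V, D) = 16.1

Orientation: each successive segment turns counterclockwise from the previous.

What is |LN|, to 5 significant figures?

23.437

L is at the origin; LZ runs at 103.1° with length 10.1, so Z = (-2.2892, 9.8372). LZ is perpendicular to ZS, so ZS runs at -166.90°; with |ZS| = 26.8, S = (-28.392, 3.7629). ∠ZSK = 118.9° gives SK at -105.80° from the x-axis; with |SK| = 9.4, K = (-30.951, -5.2819). ∠SKN = 37.3° gives KN at 36.900° from the x-axis; with |KN| = 9.4, N = (-23.434, 0.36200). Then |LN| = |N − L| = 23.437.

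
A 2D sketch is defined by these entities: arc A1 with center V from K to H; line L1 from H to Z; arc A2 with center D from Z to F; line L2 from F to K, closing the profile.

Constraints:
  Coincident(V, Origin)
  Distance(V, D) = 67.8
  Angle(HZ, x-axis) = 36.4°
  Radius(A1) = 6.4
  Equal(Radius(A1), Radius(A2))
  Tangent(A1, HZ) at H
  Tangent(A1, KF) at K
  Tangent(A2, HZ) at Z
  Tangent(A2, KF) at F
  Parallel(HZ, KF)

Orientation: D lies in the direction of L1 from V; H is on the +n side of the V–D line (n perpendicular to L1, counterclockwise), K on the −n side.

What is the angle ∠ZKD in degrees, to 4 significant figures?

5.299°

Tangency of A1 to both parallel lines with radius 6.4 puts H and K at V ± 6.4·n: H = (-3.798, 5.151), K = (3.798, -5.151). Equal radii place Z and F the same way about D: Z = D + 6.4·n = (50.77, 45.39), F = D − 6.4·n = (58.37, 35.08). Then cos ∠ZKD = KZ·KD / (|KZ||KD|), giving 5.299°.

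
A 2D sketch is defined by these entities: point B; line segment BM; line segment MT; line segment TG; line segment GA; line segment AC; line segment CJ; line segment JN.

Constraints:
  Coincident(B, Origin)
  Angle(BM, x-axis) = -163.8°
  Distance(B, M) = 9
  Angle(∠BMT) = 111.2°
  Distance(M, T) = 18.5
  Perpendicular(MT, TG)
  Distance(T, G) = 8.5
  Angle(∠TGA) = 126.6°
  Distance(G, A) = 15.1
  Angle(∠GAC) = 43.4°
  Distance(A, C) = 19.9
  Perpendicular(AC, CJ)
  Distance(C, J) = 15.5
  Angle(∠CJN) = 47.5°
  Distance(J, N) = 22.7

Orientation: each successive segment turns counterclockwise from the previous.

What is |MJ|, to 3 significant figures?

25.1

B is at the origin; BM runs at -163.8° with length 9.0, so M = (-8.64, -2.51). ∠BMT = 111.2° gives MT at -95.0° from the x-axis; with |MT| = 18.5, T = (-10.3, -20.9). MT ⟂ TG, so TG runs at -5.00°; with |TG| = 8.5, G = (-1.79, -21.7). ∠TGA = 126.6° gives GA at 48.4° from the x-axis; with |GA| = 15.1, A = (8.24, -10.4). ∠GAC = 43.4° gives AC at -175° from the x-axis; with |AC| = 19.9, C = (-11.6, -12.1). AC is perpendicular to CJ, so CJ runs at -85.0°; with |CJ| = 15.5, J = (-10.2, -27.6). Then |MJ| = |J − M| = 25.1.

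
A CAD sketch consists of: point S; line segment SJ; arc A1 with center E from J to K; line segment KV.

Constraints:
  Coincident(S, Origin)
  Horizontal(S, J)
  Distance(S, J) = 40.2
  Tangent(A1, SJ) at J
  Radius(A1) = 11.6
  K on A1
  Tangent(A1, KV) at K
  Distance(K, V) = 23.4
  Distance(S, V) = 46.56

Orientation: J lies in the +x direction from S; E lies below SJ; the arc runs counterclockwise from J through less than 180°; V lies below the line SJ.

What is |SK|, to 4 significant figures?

31.14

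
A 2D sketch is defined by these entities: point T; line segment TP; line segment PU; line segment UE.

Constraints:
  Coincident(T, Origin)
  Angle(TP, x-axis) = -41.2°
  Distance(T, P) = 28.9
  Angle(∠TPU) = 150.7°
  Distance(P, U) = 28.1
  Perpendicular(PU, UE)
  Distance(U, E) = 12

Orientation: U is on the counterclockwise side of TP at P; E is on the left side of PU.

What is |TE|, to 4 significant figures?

53.35

T is at the origin; TP runs at -41.2° with length 28.9, so P = 28.9·(cos -41.2°, sin -41.2°) = (21.74, -19.04). ∠TPU = 150.7°, so PU runs at -41.2° + (180° − 150.7°) = -11.90° from the x-axis; with |PU| = 28.1, U = P + 28.1·(cos -11.90°, sin -11.90°) = (49.24, -24.83). PU is perpendicular to UE; with |UE| = 12.0 on the left of PU, E = U + 12.0·(0.2062, 0.9785) = (51.72, -13.09). Then |TE| = |E − T| = 53.35.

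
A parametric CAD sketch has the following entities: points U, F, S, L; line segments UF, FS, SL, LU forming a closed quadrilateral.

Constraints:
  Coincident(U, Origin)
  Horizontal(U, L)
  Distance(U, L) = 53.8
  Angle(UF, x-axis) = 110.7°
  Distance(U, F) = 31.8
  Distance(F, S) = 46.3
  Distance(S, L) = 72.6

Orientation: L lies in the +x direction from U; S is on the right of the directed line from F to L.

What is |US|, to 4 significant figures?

23.46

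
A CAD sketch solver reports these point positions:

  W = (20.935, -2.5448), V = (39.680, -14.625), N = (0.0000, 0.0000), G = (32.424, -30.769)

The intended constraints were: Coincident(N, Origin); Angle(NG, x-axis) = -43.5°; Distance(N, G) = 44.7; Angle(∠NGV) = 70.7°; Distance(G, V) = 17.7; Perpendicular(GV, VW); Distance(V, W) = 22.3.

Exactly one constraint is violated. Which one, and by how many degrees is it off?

Perpendicular(GV, VW) — off by 8.60°.

N = (0.00, 0.00) ✓; NG at -43.50° ✓; |NG| = 44.70 ✓; ∠NGV = 70.70° ✓; |GV| = 17.70 ✓; ∠(GV, VW) = 81.40° ✗; |VW| = 22.30 ✓.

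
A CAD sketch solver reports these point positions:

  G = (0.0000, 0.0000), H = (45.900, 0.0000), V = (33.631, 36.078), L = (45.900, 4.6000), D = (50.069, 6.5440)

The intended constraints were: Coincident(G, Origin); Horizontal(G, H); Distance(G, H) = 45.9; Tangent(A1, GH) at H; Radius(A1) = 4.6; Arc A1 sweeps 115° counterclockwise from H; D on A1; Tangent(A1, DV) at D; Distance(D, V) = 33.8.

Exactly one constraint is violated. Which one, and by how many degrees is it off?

Tangent(A1, DV) at D — off by 4.10°.

G = (0.00, 0.00) ✓; G.y = 0.00, H.y = 0.00 ✓; |GH| = 45.90 ✓; ∠(LH, HG) = 90.00° ✓; |LH| = 4.600 ✓; bearing(L→D) − bearing(L→H) = 115.0° ✓; |LD| = 4.600 ✓; ∠(LD, DV) = 85.90° ✗; |DV| = 33.80 ✓.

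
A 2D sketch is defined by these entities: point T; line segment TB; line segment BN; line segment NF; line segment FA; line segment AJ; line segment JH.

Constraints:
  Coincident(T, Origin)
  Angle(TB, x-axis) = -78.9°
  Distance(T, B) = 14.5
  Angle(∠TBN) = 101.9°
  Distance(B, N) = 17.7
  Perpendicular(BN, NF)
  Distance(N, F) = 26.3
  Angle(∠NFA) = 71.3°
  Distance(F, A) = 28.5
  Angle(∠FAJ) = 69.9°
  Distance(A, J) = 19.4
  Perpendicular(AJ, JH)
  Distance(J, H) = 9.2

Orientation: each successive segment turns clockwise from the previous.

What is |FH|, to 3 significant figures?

20.0

T is at the origin; TB runs at -78.9° with length 14.5, so B = (2.79, -14.2). ∠TBN = 101.9° gives BN at -157° from the x-axis; with |BN| = 17.7, N = (-13.5, -21.1). BN is perpendicular to NF, so NF runs at 113°; with |NF| = 26.3, F = (-23.8, 3.06). ∠NFA = 71.3° gives FA at 4.30° from the x-axis; with |FA| = 28.5, A = (4.64, 5.20). ∠FAJ = 69.9° gives AJ at -106° from the x-axis; with |AJ| = 19.4, J = (-0.640, -13.5). AJ is perpendicular to JH, so JH runs at 164°; with |JH| = 9.2, H = (-9.49, -11.0). Then |FH| = |H − F| = 20.0.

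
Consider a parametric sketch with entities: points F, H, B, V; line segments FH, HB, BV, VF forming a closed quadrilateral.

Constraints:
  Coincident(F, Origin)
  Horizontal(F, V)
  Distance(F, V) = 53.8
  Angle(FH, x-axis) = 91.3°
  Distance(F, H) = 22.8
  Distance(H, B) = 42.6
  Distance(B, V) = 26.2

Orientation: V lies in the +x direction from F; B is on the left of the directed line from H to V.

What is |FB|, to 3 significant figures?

48.2

Checks: |HB| = 42.60 ✓; |BV| = 26.20 ✓.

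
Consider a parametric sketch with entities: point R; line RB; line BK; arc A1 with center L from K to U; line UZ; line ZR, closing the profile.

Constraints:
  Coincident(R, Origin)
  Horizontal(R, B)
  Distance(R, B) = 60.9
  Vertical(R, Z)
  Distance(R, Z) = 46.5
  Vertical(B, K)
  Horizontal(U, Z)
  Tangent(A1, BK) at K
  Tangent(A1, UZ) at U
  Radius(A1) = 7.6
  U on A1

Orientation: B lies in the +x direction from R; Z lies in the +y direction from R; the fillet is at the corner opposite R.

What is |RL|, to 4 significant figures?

65.99

R and Z share the same x with |RZ| = 46.5 and Z on the +y side, so Z = (0.000, 46.50). The virtual corner opposite R is at (60.90, 46.50). A1 meets BK tangentially, so LK is at right angles to BK and the tangent condition forces LU to be normal to UZ, with radius 7.6, so the center L sits 7.6 in from both sides at L = (53.30, 38.90). Then |RL| = |L − R| = 65.99.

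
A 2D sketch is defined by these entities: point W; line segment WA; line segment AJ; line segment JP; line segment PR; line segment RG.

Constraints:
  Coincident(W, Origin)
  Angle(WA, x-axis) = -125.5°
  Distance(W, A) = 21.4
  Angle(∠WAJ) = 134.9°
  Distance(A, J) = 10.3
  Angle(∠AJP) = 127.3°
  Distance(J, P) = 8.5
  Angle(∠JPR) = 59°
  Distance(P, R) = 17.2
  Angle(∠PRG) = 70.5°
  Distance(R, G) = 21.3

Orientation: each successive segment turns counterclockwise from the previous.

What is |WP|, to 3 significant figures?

31.7

W is at the origin; WA runs at -125.5° with length 21.4, so A = (-12.4, -17.4). ∠WAJ = 134.9° gives AJ at -80.4° from the x-axis; with |AJ| = 10.3, J = (-10.7, -27.6). ∠AJP = 127.3° gives JP at -27.7° from the x-axis; with |JP| = 8.5, P = (-3.18, -31.5). Then |WP| = |P − W| = 31.7.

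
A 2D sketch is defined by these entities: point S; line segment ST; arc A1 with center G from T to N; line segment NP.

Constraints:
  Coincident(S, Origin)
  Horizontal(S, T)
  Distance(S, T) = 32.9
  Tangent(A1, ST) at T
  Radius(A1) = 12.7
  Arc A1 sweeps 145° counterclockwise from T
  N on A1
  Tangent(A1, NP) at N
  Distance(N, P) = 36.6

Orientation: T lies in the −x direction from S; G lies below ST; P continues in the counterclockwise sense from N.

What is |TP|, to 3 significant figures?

49.6

On A1, T sits at bearing 90° from G; a 145° counterclockwise sweep puts N at bearing 235°, so N = G + 12.7·(cos 235°, sin 235°) = (-40.2, -23.1). Since A1 is tangent to NP there, GN ⟂ NP, so NP runs along (−sin 235°, cos 235°); with |NP| = 36.6, P = (-10.2, -44.1). Then |TP| = |P − T| = 49.6.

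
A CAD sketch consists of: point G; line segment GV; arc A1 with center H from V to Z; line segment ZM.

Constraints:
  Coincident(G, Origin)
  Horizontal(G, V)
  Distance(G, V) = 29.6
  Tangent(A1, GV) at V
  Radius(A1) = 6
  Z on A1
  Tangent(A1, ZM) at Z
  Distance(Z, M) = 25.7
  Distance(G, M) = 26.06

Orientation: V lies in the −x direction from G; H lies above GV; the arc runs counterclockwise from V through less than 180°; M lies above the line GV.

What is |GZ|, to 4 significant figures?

24.77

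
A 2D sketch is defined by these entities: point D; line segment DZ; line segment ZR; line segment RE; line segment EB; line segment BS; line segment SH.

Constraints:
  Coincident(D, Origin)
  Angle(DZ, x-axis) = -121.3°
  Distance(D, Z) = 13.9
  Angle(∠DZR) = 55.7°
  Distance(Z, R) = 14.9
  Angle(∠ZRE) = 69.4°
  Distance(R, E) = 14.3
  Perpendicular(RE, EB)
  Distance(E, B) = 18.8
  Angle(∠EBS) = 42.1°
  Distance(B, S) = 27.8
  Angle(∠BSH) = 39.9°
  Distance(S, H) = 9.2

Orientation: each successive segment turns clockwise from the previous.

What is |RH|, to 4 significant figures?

4.804

D is at the origin; DZ runs at -121.3° with length 13.9, so Z = (-7.221, -11.88). ∠DZR = 55.7° gives ZR at 114.4° from the x-axis; with |ZR| = 14.9, R = (-13.38, 1.692). ∠ZRE = 69.4° gives RE at 3.800° from the x-axis; with |RE| = 14.3, E = (0.8920, 2.640). The perpendicularity gives EB at right angles to RE, so EB runs at -86.20°; with |EB| = 18.8, B = (2.138, -16.12). ∠EBS = 42.1° gives BS at 135.9° from the x-axis; with |BS| = 27.8, S = (-17.83, 3.228). ∠BSH = 39.9° gives SH at -4.200° from the x-axis; with |SH| = 9.2, H = (-8.651, 2.554). Then |RH| = |H − R| = 4.804.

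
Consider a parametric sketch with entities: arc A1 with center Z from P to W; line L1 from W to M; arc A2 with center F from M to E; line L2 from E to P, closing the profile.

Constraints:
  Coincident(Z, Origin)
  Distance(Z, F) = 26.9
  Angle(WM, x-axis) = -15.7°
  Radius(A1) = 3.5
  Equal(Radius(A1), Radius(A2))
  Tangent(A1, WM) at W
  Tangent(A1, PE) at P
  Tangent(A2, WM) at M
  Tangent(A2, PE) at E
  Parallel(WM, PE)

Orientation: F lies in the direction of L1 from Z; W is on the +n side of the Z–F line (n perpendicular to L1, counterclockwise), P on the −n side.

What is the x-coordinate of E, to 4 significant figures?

24.95

Tangency of A1 to both parallel lines with radius 3.5 puts W and P at Z ± 3.5·n: W = (0.9471, 3.369), P = (-0.9471, -3.369). Equal radii place M and E the same way about F: M = F + 3.5·n = (26.84, -3.910), E = F − 3.5·n = (24.95, -10.65). So E.x = 24.95.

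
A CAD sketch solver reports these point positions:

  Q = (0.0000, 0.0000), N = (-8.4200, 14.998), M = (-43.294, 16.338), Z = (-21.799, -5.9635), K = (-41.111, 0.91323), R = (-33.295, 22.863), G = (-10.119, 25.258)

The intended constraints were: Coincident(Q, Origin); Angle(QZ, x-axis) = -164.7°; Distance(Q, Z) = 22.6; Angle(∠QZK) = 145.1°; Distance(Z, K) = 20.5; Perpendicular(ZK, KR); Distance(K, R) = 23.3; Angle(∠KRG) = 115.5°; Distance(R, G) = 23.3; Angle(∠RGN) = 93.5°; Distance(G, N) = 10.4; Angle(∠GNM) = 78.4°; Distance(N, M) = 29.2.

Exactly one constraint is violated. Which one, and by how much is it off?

Distance(N, M) = 29.2 — off by 5.70.

Q = (0.00, 0.00) ✓; QZ at -164.7° ✓; |QZ| = 22.60 ✓; ∠QZK = 145.1° ✓; |ZK| = 20.50 ✓; ∠(ZK, KR) = 90.00° ✓; |KR| = 23.30 ✓; ∠KRG = 115.5° ✓; |RG| = 23.30 ✓; ∠RGN = 93.50° ✓; |GN| = 10.40 ✓; ∠GNM = 78.40° ✓; |NM| = 34.90 ✗.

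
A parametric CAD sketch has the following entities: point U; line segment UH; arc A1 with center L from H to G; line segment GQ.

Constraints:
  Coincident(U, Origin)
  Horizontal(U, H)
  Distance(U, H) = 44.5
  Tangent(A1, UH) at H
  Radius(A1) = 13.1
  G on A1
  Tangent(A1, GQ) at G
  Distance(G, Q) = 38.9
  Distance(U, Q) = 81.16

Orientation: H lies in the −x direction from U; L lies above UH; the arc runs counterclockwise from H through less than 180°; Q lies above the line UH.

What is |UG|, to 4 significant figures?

42.51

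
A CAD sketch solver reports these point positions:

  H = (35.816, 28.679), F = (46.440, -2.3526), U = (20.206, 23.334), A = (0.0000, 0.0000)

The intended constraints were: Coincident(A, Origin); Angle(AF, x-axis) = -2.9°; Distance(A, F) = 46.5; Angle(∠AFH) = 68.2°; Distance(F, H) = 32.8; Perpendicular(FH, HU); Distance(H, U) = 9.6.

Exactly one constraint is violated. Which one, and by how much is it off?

Distance(H, U) = 9.6 — off by 6.90.

A = (0.00, 0.00) ✓; AF at -2.900° ✓; |AF| = 46.50 ✓; ∠AFH = 68.20° ✓; |FH| = 32.80 ✓; ∠(FH, HU) = 90.00° ✓; |HU| = 16.50 ✗.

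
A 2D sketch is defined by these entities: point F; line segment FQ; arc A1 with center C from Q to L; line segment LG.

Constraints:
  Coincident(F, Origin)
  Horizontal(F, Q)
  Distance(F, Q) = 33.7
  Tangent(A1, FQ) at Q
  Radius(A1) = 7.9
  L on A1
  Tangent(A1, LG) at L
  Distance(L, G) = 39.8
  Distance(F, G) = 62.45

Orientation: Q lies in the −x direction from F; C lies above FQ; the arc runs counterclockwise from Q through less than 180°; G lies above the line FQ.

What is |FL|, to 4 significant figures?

28.34

Checks: |CL| = 7.900 ✓; ∠(CL, LG) = 90.00° ✓; |LG| = 39.80 ✓; |FG| = 62.45 ✓.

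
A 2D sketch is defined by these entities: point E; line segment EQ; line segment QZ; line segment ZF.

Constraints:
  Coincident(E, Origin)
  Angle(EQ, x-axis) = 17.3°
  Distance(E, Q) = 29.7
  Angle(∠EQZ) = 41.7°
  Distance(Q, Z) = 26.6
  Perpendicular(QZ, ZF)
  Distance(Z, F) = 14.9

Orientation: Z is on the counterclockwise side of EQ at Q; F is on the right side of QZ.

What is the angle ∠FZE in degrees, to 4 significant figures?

167.4°

E is at the origin; EQ runs at 17.3° with length 29.7, so Q = 29.7·(cos 17.3°, sin 17.3°) = (28.36, 8.832). ∠EQZ = 41.7°, so QZ runs at 17.3° + (180° − 41.7°) = 155.6° from the x-axis; with |QZ| = 26.6, Z = Q + 26.6·(cos 155.6°, sin 155.6°) = (4.132, 19.82). QZ is perpendicular to ZF; with |ZF| = 14.9 on the right of QZ, F = Z + 14.9·(0.4131, 0.9107) = (10.29, 33.39). Then cos ∠FZE = ZF·ZE / (|ZF||ZE|), giving 167.4°.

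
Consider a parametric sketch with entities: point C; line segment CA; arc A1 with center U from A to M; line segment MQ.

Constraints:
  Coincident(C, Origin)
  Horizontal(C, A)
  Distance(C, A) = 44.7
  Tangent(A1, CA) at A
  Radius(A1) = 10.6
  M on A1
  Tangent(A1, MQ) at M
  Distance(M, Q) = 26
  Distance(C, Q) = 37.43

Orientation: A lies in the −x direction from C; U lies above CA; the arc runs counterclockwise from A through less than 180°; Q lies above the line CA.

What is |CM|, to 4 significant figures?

35.71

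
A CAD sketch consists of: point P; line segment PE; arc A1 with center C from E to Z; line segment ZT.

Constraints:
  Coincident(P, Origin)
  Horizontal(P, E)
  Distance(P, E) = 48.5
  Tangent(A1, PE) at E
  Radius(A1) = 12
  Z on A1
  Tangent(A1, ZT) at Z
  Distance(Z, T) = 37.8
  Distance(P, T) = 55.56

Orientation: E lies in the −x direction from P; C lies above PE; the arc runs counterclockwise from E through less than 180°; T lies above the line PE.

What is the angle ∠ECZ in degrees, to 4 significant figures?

79.37°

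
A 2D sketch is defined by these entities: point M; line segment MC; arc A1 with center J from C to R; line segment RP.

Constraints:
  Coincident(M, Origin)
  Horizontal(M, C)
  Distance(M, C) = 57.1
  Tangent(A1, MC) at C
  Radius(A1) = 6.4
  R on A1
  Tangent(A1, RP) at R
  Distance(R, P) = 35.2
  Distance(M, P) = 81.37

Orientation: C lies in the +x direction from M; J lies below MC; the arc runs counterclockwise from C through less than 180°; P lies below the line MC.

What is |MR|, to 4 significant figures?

52.72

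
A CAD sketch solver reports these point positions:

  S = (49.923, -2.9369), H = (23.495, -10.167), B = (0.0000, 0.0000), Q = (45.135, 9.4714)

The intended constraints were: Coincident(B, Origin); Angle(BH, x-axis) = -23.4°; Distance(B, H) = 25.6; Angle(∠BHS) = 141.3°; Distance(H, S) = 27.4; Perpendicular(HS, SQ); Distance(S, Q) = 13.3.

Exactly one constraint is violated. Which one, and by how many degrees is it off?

Perpendicular(HS, SQ) — off by 5.80°.

B = (0.00, 0.00) ✓; BH at -23.40° ✓; |BH| = 25.60 ✓; ∠BHS = 141.3° ✓; |HS| = 27.40 ✓; ∠(HS, SQ) = 95.80° ✗; |SQ| = 13.30 ✓.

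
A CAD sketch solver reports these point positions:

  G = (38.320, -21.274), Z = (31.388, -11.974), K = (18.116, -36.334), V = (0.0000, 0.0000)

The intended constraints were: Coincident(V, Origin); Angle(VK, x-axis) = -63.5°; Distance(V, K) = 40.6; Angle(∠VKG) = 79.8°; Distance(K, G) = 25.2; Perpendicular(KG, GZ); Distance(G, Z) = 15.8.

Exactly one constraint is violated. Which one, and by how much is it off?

Distance(G, Z) = 15.8 — off by 4.20.

V = (0.00, 0.00) ✓; VK at -63.50° ✓; |VK| = 40.60 ✓; ∠VKG = 79.80° ✓; |KG| = 25.20 ✓; ∠(KG, GZ) = 90.00° ✓; |GZ| = 11.60 ✗.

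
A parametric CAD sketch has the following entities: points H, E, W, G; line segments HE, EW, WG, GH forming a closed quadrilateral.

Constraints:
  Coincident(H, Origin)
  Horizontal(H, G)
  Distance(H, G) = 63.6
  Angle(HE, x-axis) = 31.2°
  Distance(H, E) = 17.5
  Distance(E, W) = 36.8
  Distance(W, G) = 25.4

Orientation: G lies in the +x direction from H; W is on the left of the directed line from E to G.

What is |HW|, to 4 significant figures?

54.05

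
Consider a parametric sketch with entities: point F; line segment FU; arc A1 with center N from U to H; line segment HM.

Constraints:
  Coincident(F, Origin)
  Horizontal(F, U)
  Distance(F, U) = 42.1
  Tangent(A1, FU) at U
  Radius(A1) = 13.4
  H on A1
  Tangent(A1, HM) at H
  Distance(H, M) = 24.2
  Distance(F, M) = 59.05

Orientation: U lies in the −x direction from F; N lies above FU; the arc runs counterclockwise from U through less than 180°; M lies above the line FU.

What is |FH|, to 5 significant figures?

36.455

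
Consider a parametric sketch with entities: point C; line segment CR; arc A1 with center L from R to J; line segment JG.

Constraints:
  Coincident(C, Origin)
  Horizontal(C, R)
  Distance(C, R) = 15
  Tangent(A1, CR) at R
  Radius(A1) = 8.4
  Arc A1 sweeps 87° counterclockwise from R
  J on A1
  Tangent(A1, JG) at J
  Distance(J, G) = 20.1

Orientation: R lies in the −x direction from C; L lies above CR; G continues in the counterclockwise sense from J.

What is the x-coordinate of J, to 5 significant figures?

-6.6115

C is at the origin; C and R share the same y with |CR| = 15.0 and R on the −x side, so R = (-15.000, 0.0000). The tangent condition forces LR to be normal to CR, so L = R + (0, 8.4) = (-15.000, 8.4000). On A1, R sits at bearing -90° from L; an 87° counterclockwise sweep puts J at bearing -3°, so J = L + 8.4·(cos -3°, sin -3°) = (-6.6115, 7.9604). So J.x = -6.6115.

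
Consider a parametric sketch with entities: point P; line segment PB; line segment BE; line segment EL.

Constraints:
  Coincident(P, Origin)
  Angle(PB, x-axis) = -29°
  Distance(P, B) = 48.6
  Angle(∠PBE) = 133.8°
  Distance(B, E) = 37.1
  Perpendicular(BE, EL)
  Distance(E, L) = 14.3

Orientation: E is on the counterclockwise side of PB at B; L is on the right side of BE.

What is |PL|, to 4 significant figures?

86.27

P is at the origin; PB runs at -29.0° with length 48.6, so B = 48.6·(cos -29.0°, sin -29.0°) = (42.51, -23.56). ∠PBE = 133.8°, so BE runs at -29.0° + (180° − 133.8°) = 17.20° from the x-axis; with |BE| = 37.1, E = B + 37.1·(cos 17.20°, sin 17.20°) = (77.95, -12.59). The perpendicularity gives EL at right angles to BE; with |EL| = 14.3 on the right of BE, L = E + 14.3·(0.2957, -0.9553) = (82.18, -26.25). Then |PL| = |L − P| = 86.27.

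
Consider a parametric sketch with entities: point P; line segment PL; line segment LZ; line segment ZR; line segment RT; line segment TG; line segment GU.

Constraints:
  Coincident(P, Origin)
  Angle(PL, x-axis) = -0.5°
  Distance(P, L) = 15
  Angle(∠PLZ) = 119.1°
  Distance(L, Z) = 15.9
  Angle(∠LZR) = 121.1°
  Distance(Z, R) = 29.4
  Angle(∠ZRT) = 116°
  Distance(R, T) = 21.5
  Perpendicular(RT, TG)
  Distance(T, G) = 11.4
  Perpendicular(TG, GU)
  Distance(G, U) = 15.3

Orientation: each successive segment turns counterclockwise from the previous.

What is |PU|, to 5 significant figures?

27.750

P is at the origin; PL runs at -0.5° with length 15.0, so L = (14.999, -0.13090). ∠PLZ = 119.1° gives LZ at 60.400° from the x-axis; with |LZ| = 15.9, Z = (22.853, 13.694). ∠LZR = 121.1° gives ZR at 119.30° from the x-axis; with |ZR| = 29.4, R = (8.4653, 39.333). ∠ZRT = 116.0° gives RT at -176.70° from the x-axis; with |RT| = 21.5, T = (-12.999, 38.095). The perpendicularity gives TG at right angles to RT, so TG runs at -86.700°; with |TG| = 11.4, G = (-12.343, 26.714). The perpendicularity gives GU at right angles to TG, so GU runs at 3.3000°; with |GU| = 15.3, U = (2.9318, 27.595). Then |PU| = |U − P| = 27.750.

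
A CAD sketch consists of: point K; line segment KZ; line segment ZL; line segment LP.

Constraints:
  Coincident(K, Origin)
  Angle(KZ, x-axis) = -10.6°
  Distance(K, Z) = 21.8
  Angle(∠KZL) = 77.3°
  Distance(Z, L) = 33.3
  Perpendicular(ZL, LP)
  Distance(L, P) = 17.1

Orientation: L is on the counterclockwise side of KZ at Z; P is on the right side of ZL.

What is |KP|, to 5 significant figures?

47.798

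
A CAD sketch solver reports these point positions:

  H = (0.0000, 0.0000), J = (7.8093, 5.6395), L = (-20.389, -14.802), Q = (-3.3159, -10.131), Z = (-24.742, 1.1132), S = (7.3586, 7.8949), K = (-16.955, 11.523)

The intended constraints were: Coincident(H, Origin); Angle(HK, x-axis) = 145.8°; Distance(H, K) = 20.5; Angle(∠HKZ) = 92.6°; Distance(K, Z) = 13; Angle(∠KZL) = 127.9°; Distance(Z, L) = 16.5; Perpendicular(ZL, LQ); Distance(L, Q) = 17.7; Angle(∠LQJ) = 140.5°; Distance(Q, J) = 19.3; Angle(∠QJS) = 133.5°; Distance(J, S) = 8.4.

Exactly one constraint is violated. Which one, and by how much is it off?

Distance(J, S) = 8.4 — off by 6.10.

H = (0.00, 0.00) ✓; HK at 145.8° ✓; |HK| = 20.50 ✓; ∠HKZ = 92.60° ✓; |KZ| = 13.00 ✓; ∠KZL = 127.9° ✓; |ZL| = 16.50 ✓; ∠(ZL, LQ) = 90.00° ✓; |LQ| = 17.70 ✓; ∠LQJ = 140.5° ✓; |QJ| = 19.30 ✓; ∠QJS = 133.5° ✓; |JS| = 2.300 ✗.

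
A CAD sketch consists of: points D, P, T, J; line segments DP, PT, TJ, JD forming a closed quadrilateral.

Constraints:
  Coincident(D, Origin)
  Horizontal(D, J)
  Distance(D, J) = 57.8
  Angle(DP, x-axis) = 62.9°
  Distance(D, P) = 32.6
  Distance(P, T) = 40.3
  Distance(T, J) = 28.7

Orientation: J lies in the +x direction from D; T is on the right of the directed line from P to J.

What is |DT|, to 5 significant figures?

31.387

Checks: |PT| = 40.30 ✓; |TJ| = 28.70 ✓.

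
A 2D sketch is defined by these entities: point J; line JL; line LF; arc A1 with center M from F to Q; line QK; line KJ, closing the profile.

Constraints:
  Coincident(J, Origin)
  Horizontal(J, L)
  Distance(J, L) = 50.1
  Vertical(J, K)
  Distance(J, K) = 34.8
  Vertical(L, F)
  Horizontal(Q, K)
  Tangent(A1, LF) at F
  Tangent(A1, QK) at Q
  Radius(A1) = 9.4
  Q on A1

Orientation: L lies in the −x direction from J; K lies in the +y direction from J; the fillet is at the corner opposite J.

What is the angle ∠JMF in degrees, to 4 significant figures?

148.0°

J is at the origin; JL is horizontal with |JL| = 50.1 and L on the −x side, so L = (-50.10, 0.000). JK is vertical with |JK| = 34.8 and K on the +y side, so K = (0.000, 34.80). The virtual corner opposite J is at (-50.10, 34.80). Tangency of A1 to LF means the radius MF is perpendicular to LF and A1 meets QK tangentially, so MQ is at right angles to QK, with radius 9.4, so the center M sits 9.4 in from both sides at M = (-40.70, 25.40). That places the tangent points at F = (-50.10, 25.40) on LF and Q = (-40.70, 34.80) on QK. Then cos ∠JMF = MJ·MF / (|MJ||MF|), giving 148.0°.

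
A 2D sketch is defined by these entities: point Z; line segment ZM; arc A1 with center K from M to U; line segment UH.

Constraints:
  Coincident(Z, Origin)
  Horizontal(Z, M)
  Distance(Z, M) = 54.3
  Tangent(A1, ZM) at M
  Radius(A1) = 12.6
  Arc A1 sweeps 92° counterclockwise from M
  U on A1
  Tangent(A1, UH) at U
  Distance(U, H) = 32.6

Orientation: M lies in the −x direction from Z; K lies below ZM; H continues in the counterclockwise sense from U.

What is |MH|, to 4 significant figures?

47.04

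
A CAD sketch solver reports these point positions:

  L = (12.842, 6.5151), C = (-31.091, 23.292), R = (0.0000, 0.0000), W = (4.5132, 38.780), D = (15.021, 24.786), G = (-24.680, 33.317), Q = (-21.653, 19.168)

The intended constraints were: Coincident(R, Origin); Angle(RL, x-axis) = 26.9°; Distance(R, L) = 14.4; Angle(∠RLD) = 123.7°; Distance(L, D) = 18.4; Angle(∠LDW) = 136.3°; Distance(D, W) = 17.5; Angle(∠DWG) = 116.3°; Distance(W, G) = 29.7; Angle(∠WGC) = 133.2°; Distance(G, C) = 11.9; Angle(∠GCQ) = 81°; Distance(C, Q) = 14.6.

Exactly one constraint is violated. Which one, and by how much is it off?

Distance(C, Q) = 14.6 — off by 4.30.

R = (0.00, 0.00) ✓; RL at 26.90° ✓; |RL| = 14.40 ✓; ∠RLD = 123.7° ✓; |LD| = 18.40 ✓; ∠LDW = 136.3° ✓; |DW| = 17.50 ✓; ∠DWG = 116.3° ✓; |WG| = 29.70 ✓; ∠WGC = 133.2° ✓; |GC| = 11.90 ✓; ∠GCQ = 81.00° ✓; |CQ| = 10.30 ✗.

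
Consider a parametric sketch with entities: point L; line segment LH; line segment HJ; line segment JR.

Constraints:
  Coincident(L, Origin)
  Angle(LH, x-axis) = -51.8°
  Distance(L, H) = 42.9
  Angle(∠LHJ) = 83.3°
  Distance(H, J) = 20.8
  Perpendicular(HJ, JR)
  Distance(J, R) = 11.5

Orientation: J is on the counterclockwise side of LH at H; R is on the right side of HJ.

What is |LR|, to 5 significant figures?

56.365

∠LHJ = 83.3°, so HJ runs at -51.8° + (180° − 83.3°) = 44.900° from the x-axis; with |HJ| = 20.8, J = H + 20.8·(cos 44.900°, sin 44.900°) = (41.263, -19.031). The perpendicularity gives JR at right angles to HJ; with |JR| = 11.5 on the right of HJ, R = J + 11.5·(0.70587, -0.70834) = (49.381, -27.177). Then |LR| = |R − L| = 56.365.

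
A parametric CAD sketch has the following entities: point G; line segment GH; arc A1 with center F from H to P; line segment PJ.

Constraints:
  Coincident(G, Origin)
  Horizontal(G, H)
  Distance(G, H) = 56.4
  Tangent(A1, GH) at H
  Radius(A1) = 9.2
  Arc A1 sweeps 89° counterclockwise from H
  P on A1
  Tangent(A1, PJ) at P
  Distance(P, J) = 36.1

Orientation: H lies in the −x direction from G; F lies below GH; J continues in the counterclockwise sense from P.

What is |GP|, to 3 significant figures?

66.2

G is at the origin; G and H share the same y with |GH| = 56.4 and H on the −x side, so H = (-56.4, 0.00). The tangent condition forces FH to be normal to GH, so F = H + (0, -9.2) = (-56.4, -9.20). On A1, H sits at bearing 90° from F; an 89° counterclockwise sweep puts P at bearing 179°, so P = F + 9.2·(cos 179°, sin 179°) = (-65.6, -9.04). Then |GP| = |P − G| = 66.2.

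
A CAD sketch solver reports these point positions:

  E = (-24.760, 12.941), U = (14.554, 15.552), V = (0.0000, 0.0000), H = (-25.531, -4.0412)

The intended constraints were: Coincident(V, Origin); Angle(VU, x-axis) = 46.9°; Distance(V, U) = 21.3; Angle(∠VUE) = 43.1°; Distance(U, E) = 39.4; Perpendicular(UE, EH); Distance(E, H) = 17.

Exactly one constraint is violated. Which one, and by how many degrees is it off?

Perpendicular(UE, EH) — off by 6.40°.

V = (0.00, 0.00) ✓; VU at 46.90° ✓; |VU| = 21.30 ✓; ∠VUE = 43.10° ✓; |UE| = 39.40 ✓; ∠(UE, EH) = 83.60° ✗; |EH| = 17.00 ✓.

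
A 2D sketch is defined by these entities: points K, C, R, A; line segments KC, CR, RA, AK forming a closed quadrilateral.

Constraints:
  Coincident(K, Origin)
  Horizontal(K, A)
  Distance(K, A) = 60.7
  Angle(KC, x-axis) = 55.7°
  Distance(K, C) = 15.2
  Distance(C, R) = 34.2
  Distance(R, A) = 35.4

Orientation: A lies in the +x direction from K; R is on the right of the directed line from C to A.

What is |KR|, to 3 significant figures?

32.4

Checks: |CR| = 34.20 ✓; |RA| = 35.40 ✓.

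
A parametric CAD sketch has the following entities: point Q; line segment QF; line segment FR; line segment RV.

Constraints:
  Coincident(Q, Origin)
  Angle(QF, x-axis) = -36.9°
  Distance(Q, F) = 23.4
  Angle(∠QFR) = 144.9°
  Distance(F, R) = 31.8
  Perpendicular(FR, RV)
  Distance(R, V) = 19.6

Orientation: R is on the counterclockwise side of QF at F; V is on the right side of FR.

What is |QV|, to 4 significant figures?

60.73

Q is at the origin; QF runs at -36.9° with length 23.4, so F = 23.4·(cos -36.9°, sin -36.9°) = (18.71, -14.05). ∠QFR = 144.9°, so FR runs at -36.9° + (180° − 144.9°) = -1.800° from the x-axis; with |FR| = 31.8, R = F + 31.8·(cos -1.800°, sin -1.800°) = (50.50, -15.05). FR is perpendicular to RV; with |RV| = 19.6 on the right of FR, V = R + 19.6·(-0.03141, -0.9995) = (49.88, -34.64). Then |QV| = |V − Q| = 60.73.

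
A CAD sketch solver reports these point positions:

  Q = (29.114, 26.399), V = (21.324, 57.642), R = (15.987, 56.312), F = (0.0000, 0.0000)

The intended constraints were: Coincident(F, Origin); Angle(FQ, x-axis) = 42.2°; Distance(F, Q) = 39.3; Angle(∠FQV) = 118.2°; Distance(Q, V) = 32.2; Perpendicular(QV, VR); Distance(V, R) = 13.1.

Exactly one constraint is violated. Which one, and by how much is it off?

Distance(V, R) = 13.1 — off by 7.60.

F = (0.00, 0.00) ✓; FQ at 42.20° ✓; |FQ| = 39.30 ✓; ∠FQV = 118.2° ✓; |QV| = 32.20 ✓; ∠(QV, VR) = 89.99° ✓; |VR| = 5.500 ✗.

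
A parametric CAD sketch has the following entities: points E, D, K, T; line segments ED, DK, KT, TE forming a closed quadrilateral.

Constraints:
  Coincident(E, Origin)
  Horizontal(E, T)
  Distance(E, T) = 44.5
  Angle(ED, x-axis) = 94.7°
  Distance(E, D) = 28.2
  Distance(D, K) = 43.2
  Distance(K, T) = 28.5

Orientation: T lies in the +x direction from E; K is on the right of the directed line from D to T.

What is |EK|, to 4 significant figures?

20.51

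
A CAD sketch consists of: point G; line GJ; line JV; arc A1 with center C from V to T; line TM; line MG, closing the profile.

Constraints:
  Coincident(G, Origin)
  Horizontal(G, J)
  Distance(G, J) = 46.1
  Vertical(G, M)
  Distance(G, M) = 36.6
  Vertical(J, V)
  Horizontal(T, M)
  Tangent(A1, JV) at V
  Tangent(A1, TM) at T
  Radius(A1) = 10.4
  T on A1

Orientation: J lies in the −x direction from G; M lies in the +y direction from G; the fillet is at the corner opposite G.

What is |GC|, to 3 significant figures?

44.3

G is at the origin; GJ is horizontal with |GJ| = 46.1 and J on the −x side, so J = (-46.1, 0.00). G and M share the same x with |GM| = 36.6 and M on the +y side, so M = (0.00, 36.6). The virtual corner opposite G is at (-46.1, 36.6). Tangency of A1 to JV means the radius CV is perpendicular to JV and the tangent condition forces CT to be normal to TM, with radius 10.4, so the center C sits 10.4 in from both sides at C = (-35.7, 26.2). Then |GC| = |C − G| = 44.3.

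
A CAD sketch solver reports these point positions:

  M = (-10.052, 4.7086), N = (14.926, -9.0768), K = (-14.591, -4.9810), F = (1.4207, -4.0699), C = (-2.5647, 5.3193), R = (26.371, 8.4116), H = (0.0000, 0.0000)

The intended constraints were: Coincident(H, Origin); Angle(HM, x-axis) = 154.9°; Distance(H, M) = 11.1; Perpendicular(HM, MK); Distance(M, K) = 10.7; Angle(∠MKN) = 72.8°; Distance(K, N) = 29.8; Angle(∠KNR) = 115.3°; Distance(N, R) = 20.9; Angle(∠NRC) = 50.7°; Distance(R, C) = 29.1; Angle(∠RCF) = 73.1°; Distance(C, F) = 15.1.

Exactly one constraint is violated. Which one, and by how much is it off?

Distance(C, F) = 15.1 — off by 4.90.

H = (0.00, 0.00) ✓; HM at 154.9° ✓; |HM| = 11.10 ✓; ∠(HM, MK) = 90.00° ✓; |MK| = 10.70 ✓; ∠MKN = 72.80° ✓; |KN| = 29.80 ✓; ∠KNR = 115.3° ✓; |NR| = 20.90 ✓; ∠NRC = 50.70° ✓; |RC| = 29.10 ✓; ∠RCF = 73.10° ✓; |CF| = 10.20 ✗.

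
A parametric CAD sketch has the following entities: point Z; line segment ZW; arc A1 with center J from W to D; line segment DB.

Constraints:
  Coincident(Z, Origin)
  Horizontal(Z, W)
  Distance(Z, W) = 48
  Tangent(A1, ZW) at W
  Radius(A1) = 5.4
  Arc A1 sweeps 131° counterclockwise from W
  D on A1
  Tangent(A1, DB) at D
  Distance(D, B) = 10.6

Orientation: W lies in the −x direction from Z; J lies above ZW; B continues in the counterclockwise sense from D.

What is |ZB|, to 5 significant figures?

53.626

On A1, W sits at bearing -90° from J; a 131° counterclockwise sweep puts D at bearing 41°, so D = J + 5.4·(cos 41°, sin 41°) = (-43.925, 8.9427). Tangency of A1 to DB means the radius JD is perpendicular to DB, so DB runs along (−sin 41°, cos 41°); with |DB| = 10.6, B = (-50.879, 16.943). Then |ZB| = |B − Z| = 53.626.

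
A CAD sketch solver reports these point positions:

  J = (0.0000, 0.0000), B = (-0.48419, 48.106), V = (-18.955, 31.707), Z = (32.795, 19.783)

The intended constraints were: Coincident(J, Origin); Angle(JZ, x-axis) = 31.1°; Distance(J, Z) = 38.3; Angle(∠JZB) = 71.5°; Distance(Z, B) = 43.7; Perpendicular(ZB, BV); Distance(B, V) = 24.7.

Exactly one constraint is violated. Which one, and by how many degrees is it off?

Perpendicular(ZB, BV) — off by 8.00°.

J = (0.00, 0.00) ✓; JZ at 31.10° ✓; |JZ| = 38.30 ✓; ∠JZB = 71.50° ✓; |ZB| = 43.70 ✓; ∠(ZB, BV) = 82.00° ✗; |BV| = 24.70 ✓.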